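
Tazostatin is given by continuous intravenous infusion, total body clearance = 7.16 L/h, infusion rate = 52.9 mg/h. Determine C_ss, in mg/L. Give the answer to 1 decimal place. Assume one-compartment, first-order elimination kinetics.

At steady state Css = R₀ / CL = 52.9 / 7.160 = 7.388 mg/L

7.4 mg/L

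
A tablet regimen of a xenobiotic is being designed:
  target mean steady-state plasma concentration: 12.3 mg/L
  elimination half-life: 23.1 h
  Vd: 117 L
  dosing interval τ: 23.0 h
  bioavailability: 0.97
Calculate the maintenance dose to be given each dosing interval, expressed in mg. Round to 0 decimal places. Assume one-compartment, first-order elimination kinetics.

1024 mg

k = ln2 / t½ = 0.693147 / 23.1 = 0.03001 h⁻¹
CL = k × Vd = 0.03001 × 117 = 3.511 L/h
At steady state, F × (Dose/τ) = Css × CL.
Dose = Css × CL × τ / F = 12.3 × 3.511 × 23.0 / 0.97 = 1024 mg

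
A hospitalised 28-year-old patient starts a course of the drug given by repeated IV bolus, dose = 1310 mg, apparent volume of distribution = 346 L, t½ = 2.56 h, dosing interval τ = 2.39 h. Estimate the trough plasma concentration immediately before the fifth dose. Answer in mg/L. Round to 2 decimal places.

3.85 mg/L

C₀ per dose = Dose / Vd = 1310 / 346 = 3.786 mg/L
k = ln2 / t½ = 0.693147 / 2.56 = 0.2708 h⁻¹
Fraction remaining after one interval: r = e^(−kτ) = e^(−0.2708 × 2.39) = 0.5235
Before dose 5, 4 doses have been given (aged 1τ, 2τ, 3τ, 4τ).
C_trough = C₀ × (r + r² + … + r^4) = C₀ × r(1−r^4)/(1−r)
        = 3.786 × 0.5235 × (1 − 0.07510) / (1 − 0.5235) = 3.847 mg/L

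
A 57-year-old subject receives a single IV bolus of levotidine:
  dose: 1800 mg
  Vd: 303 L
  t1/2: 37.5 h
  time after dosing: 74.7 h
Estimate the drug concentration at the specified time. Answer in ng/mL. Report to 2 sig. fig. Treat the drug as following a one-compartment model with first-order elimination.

1500 ng/mL

C₀ = Dose / Vd = 1800 / 303 = 5.941 mg/L
k = ln2 / t½ = 0.693147 / 37.5 = 0.01848 h⁻¹
C = C₀ · e^(−k·t) = 5.941 × e^(−0.01848 × 74.7)
  = 5.941 × 0.2515 = 1.494 mg/L
Convert: 1.494 mg/L × 1000 = 1494 ng/mL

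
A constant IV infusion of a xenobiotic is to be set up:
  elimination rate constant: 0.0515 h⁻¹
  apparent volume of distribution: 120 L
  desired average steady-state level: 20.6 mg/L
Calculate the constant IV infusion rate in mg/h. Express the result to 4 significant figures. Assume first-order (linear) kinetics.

127.3 mg/h

CL = k × Vd = 0.05150 × 120 = 6.180 L/h
At steady state, infusion rate R₀ = Css × CL = 20.6 × 6.180 = 127.3 mg/h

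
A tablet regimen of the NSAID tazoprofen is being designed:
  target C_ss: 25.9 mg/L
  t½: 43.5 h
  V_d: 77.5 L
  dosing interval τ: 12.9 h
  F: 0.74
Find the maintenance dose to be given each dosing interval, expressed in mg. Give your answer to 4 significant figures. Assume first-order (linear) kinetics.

k = ln2 / t½ = 0.693147 / 43.5 = 0.01593 h⁻¹
CL = k × Vd = 0.01593 × 77.5 = 1.235 L/h
At steady state, F × (Dose/τ) = Css × CL.
Dose = Css × CL × τ / F = 25.9 × 1.235 × 12.9 / 0.74 = 557.6 mg

557.6 mg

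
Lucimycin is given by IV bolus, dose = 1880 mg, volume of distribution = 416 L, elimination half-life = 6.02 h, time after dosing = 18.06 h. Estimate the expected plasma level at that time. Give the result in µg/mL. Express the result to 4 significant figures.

C₀ = Dose / Vd = 1880 / 416 = 4.519 mg/L
k = ln2 / t½ = 0.693147 / 6.02 = 0.1151 h⁻¹
t / t½ = 18.06 / 6.02 = 3 half-lives
C = C₀ × (1/2)^3 = 4.519 × 0.1250 = 0.5649 mg/L
(0.5649 mg/L = 0.5649 µg/mL)

0.5649 µg/mL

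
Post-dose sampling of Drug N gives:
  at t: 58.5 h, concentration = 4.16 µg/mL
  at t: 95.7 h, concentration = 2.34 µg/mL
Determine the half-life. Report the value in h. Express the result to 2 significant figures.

45 h

k = ln(C₁/C₂) / (t₂ − t₁) = ln(4.16/2.34) / (95.7 − 58.5)
  = 0.5754 / 37.20 = 0.01547 h⁻¹
t½ = ln2 / k = 0.693147 / 0.01547 = 44.81 h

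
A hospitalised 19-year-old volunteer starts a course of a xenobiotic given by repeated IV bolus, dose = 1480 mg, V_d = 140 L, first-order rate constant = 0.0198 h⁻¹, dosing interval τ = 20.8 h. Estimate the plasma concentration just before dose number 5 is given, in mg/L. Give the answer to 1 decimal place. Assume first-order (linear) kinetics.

C₀ per dose = Dose / Vd = 1480 / 140 = 10.57 mg/L
Fraction remaining after one interval: r = e^(−kτ) = e^(−0.01980 × 20.8) = 0.6624
Before dose 5, 4 doses have been given (aged 1τ, 2τ, 3τ, 4τ).
C_trough = C₀ × (r + r² + … + r^4) = C₀ × r(1−r^4)/(1−r)
        = 10.57 × 0.6624 × (1 − 0.1925) / (1 − 0.6624) = 16.75 mg/L

16.8 mg/L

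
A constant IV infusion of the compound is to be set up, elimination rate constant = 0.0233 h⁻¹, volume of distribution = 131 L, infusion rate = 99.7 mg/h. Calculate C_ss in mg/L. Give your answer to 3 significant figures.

32.7 mg/L

CL = k × Vd = 0.02330 × 131 = 3.052 L/h
At steady state Css = R₀ / CL = 99.7 / 3.052 = 32.67 mg/L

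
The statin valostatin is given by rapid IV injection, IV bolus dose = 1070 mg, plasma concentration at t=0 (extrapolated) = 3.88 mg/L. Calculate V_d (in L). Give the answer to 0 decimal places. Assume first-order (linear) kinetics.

276 L

Vd = Dose / C₀ = 1070 / 3.88 = 275.8 L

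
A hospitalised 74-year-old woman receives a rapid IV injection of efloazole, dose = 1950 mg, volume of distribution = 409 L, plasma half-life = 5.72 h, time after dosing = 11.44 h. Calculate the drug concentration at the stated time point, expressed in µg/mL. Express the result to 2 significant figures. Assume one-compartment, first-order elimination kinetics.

1.2 µg/mL

C₀ = Dose / Vd = 1950 / 409 = 4.768 mg/L
k = ln2 / t½ = 0.693147 / 5.72 = 0.1212 h⁻¹
t / t½ = 11.44 / 5.72 = 2 half-lives
C = C₀ × (1/2)^2 = 4.768 × 0.2500 = 1.192 mg/L
(1.192 mg/L = 1.192 µg/mL)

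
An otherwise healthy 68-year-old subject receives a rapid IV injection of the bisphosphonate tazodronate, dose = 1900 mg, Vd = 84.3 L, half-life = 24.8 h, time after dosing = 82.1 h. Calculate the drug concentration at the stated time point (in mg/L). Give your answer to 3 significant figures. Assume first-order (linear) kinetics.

C₀ = Dose / Vd = 1900 / 84.3 = 22.54 mg/L
k = ln2 / t½ = 0.693147 / 24.8 = 0.02795 h⁻¹
C = C₀ · e^(−k·t) = 22.54 × e^(−0.02795 × 82.1)
  = 22.54 × 0.1008 = 2.272 mg/L

2.27 mg/L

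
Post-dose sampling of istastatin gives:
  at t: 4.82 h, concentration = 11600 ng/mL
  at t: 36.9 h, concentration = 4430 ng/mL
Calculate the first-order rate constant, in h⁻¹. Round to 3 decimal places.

k = ln(C₁/C₂) / (t₂ − t₁) = ln(11600/4430) / (36.9 − 4.82)
  = 0.9626 / 32.08 = 0.03001 h⁻¹

0.030 h⁻¹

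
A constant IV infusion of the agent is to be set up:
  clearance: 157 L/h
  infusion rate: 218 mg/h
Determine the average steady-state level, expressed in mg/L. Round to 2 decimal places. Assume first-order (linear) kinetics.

At steady state Css = R₀ / CL = 218 / 157.0 = 1.389 mg/L

1.39 mg/L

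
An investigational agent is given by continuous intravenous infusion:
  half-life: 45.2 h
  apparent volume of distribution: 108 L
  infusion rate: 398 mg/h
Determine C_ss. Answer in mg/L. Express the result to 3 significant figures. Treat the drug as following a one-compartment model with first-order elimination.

k = ln2 / t½ = 0.693147 / 45.2 = 0.01534 h⁻¹
CL = k × Vd = 0.01534 × 108 = 1.657 L/h
At steady state Css = R₀ / CL = 398 / 1.657 = 240.2 mg/L

240 mg/L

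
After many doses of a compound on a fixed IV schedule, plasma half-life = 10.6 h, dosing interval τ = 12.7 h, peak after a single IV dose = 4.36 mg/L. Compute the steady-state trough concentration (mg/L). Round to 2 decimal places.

k = ln2 / t½ = 0.693147 / 10.6 = 0.06539 h⁻¹
e^(−kτ) = e^(−0.06539 × 12.7) = 0.4359
Accumulation ratio R = 1 / (1 − e^(−kτ)) = 1 / (1 − 0.4359) = 1.773
Steady-state trough = C₀ × R × e^(−kτ) = 4.36 × 1.773 × 0.4359 = 3.370 mg/L

3.37 mg/L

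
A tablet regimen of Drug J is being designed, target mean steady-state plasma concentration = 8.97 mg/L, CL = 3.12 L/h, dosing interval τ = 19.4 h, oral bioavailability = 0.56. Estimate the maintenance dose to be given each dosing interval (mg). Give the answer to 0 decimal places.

At steady state, F × (Dose/τ) = Css × CL.
Dose = Css × CL × τ / F = 8.97 × 3.120 × 19.4 / 0.56 = 969.5 mg

970 mg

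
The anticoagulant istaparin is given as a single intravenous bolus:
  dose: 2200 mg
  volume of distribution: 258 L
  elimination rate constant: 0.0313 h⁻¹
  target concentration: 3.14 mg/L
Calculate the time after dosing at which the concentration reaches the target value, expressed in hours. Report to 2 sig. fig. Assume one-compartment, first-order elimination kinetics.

32 h

C₀ = Dose / Vd = 2200 / 258 = 8.527 mg/L
t = ln(C₀ / C) / k = ln(8.527 / 3.14) / 0.03130
  = ln(2.716) / 0.03130 = 0.9992 / 0.03130 = 31.92 h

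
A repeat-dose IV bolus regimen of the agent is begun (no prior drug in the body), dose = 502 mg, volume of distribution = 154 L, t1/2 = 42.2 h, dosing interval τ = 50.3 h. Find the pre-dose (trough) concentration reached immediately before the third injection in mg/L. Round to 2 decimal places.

2.05 mg/L

C₀ per dose = Dose / Vd = 502 / 154 = 3.260 mg/L
k = ln2 / t½ = 0.693147 / 42.2 = 0.01643 h⁻¹
Fraction remaining after one interval: r = e^(−kτ) = e^(−0.01643 × 50.3) = 0.4376
Before dose 3, 2 doses have been given (aged 1τ, 2τ).
C_trough = C₀ × (r + r²) = 3.260 × (0.4376 + 0.1915) = 2.051 mg/L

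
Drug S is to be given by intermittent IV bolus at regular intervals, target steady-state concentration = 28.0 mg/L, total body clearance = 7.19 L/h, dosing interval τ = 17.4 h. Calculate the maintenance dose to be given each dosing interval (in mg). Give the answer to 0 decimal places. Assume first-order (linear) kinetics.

3503 mg

At steady state, Dose/τ = Css × CL.
Dose = Css × CL × τ = 28.0 × 7.190 × 17.4 = 3503 mg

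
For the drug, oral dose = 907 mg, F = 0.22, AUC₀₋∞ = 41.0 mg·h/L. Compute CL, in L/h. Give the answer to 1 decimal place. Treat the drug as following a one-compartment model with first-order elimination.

CL = F·Dose / AUC = 0.22 × 907 / 41.0 = 4.867 L/h

4.9 L/h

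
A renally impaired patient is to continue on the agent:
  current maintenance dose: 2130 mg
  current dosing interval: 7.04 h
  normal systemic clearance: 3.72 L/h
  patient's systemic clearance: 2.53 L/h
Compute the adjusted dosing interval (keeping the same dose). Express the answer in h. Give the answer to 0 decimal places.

10 h

To keep the same average steady-state level, dosing rate must scale with clearance.
CL ratio = 2.53 / 3.72 = 0.6801
New interval (same dose) = 7.04 / 0.6801 = 10.35 h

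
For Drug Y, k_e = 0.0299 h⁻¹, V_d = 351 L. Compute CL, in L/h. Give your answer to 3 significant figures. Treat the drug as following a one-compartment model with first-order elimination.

CL = k × Vd = 0.0299 × 351 = 10.49 L/h

10.5 L/h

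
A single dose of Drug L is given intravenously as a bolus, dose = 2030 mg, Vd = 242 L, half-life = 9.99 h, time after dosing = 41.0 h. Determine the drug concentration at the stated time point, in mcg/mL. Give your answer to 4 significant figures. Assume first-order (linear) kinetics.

0.4878 mcg/mL

C₀ = Dose / Vd = 2030 / 242 = 8.388 mg/L
k = ln2 / t½ = 0.693147 / 9.99 = 0.06938 h⁻¹
C = C₀ · e^(−k·t) = 8.388 × e^(−0.06938 × 41.0)
  = 8.388 × 0.05816 = 0.4878 mg/L
(0.4878 mg/L = 0.4878 mcg/mL)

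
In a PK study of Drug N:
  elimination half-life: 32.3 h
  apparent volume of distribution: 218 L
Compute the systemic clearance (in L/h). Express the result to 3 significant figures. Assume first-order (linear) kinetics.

4.68 L/h

k = ln2 / t½ = 0.693147 / 32.3 = 0.02146 h⁻¹
CL = k × Vd = 0.02146 × 218 = 4.678 L/h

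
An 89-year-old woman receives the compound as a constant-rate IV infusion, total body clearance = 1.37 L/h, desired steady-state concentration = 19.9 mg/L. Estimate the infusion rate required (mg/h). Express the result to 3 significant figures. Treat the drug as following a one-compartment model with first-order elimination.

27.3 mg/h

At steady state, infusion rate R₀ = Css × CL = 19.9 × 1.370 = 27.26 mg/h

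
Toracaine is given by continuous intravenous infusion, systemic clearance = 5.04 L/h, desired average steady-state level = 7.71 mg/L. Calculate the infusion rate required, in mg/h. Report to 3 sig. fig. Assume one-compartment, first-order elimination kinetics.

38.9 mg/h

At steady state, infusion rate R₀ = Css × CL = 7.71 × 5.040 = 38.86 mg/h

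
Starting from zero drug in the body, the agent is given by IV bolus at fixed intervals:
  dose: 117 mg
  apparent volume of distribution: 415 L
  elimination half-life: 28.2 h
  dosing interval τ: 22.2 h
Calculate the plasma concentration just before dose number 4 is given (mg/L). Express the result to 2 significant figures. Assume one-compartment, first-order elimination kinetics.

C₀ per dose = Dose / Vd = 117 / 415 = 0.2819 mg/L
k = ln2 / t½ = 0.693147 / 28.2 = 0.02458 h⁻¹
Fraction remaining after one interval: r = e^(−kτ) = e^(−0.02458 × 22.2) = 0.5794
Before dose 4, 3 doses have been given (aged 1τ, 2τ, 3τ).
C_trough = C₀ × (r + r² + … + r^3) = C₀ × r(1−r^3)/(1−r)
        = 0.2819 × 0.5794 × (1 − 0.1945) / (1 − 0.5794) = 0.3128 mg/L

0.31 mg/L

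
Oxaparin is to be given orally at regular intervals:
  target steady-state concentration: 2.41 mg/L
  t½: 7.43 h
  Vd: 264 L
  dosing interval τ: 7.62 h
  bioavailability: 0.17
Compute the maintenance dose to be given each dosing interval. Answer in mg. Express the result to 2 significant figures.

k = ln2 / t½ = 0.693147 / 7.43 = 0.09329 h⁻¹
CL = k × Vd = 0.09329 × 264 = 24.63 L/h
At steady state, F × (Dose/τ) = Css × CL.
Dose = Css × CL × τ / F = 2.41 × 24.63 × 7.62 / 0.17 = 2661 mg

2700 mg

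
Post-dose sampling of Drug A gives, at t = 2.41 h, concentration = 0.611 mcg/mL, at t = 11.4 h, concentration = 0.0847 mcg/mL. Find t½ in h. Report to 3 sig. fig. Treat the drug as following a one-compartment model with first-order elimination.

3.15 h

k = ln(C₁/C₂) / (t₂ − t₁) = ln(0.611/0.0847) / (11.4 − 2.41)
  = 1.976 / 8.990 = 0.2198 h⁻¹
t½ = ln2 / k = 0.693147 / 0.2198 = 3.154 h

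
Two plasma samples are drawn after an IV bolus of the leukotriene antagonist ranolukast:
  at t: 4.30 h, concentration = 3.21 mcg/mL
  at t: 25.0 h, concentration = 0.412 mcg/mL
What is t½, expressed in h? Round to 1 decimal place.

7.0 h

k = ln(C₁/C₂) / (t₂ − t₁) = ln(3.21/0.412) / (25.0 − 4.30)
  = 2.053 / 20.70 = 0.09918 h⁻¹
t½ = ln2 / k = 0.693147 / 0.09918 = 6.989 h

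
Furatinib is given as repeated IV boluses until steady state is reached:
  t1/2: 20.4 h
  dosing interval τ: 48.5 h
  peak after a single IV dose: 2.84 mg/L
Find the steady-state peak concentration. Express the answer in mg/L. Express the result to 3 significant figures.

3.52 mg/L

k = ln2 / t½ = 0.693147 / 20.4 = 0.03398 h⁻¹
e^(−kτ) = e^(−0.03398 × 48.5) = 0.1924
Accumulation ratio R = 1 / (1 − e^(−kτ)) = 1 / (1 − 0.1924) = 1.238
Steady-state peak = C₀ × R = 2.84 × 1.238 = 3.516 mg/L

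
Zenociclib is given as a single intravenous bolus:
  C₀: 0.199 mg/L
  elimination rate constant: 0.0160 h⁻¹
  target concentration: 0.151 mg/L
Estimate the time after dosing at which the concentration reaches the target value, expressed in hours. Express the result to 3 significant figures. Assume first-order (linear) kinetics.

17.3 h

t = ln(C₀ / C) / k = ln(0.1990 / 0.151) / 0.01600
  = ln(1.318) / 0.01600 = 0.2761 / 0.01600 = 17.26 h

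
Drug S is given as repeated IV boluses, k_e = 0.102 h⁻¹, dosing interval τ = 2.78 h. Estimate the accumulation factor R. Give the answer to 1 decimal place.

4.1

e^(−kτ) = e^(−0.1020 × 2.78) = 0.7531
Accumulation ratio R = 1 / (1 − e^(−kτ)) = 1 / (1 − 0.7531) = 4.050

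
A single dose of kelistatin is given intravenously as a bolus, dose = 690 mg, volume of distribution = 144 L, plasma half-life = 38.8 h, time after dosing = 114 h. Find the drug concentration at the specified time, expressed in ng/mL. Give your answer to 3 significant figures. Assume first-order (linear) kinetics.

625 ng/mL

C₀ = Dose / Vd = 690.0 / 144 = 4.792 mg/L
k = ln2 / t½ = 0.693147 / 38.8 = 0.01786 h⁻¹
C = C₀ · e^(−k·t) = 4.792 × e^(−0.01786 × 114)
  = 4.792 × 0.1305 = 0.6254 mg/L
Convert: 0.6254 mg/L × 1000 = 625.4 ng/mL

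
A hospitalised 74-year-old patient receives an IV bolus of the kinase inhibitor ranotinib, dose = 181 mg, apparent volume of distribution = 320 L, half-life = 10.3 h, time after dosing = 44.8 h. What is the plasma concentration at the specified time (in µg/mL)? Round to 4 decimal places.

0.0277 µg/mL

C₀ = Dose / Vd = 181.0 / 320 = 0.5656 mg/L
k = ln2 / t½ = 0.693147 / 10.3 = 0.06730 h⁻¹
C = C₀ · e^(−k·t) = 0.5656 × e^(−0.06730 × 44.8)
  = 0.5656 × 0.04904 = 0.02774 mg/L
(0.02774 mg/L = 0.02774 µg/mL)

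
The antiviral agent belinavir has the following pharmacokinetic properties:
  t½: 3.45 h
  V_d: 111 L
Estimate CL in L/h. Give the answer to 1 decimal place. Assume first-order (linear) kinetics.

k = ln2 / t½ = 0.693147 / 3.45 = 0.2009 h⁻¹
CL = k × Vd = 0.2009 × 111 = 22.30 L/h

22.3 L/h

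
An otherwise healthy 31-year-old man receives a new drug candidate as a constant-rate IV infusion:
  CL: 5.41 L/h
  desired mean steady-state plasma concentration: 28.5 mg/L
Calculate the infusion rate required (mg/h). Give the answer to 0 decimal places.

154 mg/h

At steady state, infusion rate R₀ = Css × CL = 28.5 × 5.410 = 154.2 mg/h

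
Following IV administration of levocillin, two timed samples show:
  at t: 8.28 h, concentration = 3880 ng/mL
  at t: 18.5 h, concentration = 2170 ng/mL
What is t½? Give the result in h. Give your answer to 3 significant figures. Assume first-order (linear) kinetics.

k = ln(C₁/C₂) / (t₂ − t₁) = ln(3880/2170) / (18.5 − 8.28)
  = 0.5811 / 10.22 = 0.05686 h⁻¹
t½ = ln2 / k = 0.693147 / 0.05686 = 12.19 h

12.2 h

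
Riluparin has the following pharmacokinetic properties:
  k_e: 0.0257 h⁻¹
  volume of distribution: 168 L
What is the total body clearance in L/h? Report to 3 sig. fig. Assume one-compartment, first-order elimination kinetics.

CL = k × Vd = 0.0257 × 168 = 4.318 L/h

4.32 L/h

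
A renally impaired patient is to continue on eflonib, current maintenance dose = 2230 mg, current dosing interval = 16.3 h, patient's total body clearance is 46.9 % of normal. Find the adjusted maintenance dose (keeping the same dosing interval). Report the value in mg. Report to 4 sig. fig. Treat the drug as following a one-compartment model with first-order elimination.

1046 mg

To keep the same average steady-state level, dosing rate must scale with clearance.
CL ratio = 46.9 / 100 = 0.4690
New dose (same interval) = 2230 × 0.4690 = 1046 mg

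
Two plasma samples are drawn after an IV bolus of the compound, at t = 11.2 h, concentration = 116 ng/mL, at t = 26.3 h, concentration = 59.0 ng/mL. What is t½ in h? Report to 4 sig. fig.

15.48 h

k = ln(C₁/C₂) / (t₂ − t₁) = ln(116/59.0) / (26.3 − 11.2)
  = 0.6761 / 15.10 = 0.04477 h⁻¹
t½ = ln2 / k = 0.693147 / 0.04477 = 15.48 h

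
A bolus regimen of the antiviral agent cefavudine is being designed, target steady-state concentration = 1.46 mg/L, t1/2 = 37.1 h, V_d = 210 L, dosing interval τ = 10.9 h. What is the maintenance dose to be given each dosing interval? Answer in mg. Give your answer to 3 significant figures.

k = ln2 / t½ = 0.693147 / 37.1 = 0.01868 h⁻¹
CL = k × Vd = 0.01868 × 210 = 3.923 L/h
At steady state, Dose/τ = Css × CL.
Dose = Css × CL × τ = 1.46 × 3.923 × 10.9 = 62.43 mg

62.4 mg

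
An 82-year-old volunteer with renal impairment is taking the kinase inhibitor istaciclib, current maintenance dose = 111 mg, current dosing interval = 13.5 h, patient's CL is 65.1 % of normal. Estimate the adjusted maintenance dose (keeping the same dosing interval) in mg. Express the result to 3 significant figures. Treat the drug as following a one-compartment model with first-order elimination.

72.3 mg

To keep the same average steady-state level, dosing rate must scale with clearance.
CL ratio = 65.1 / 100 = 0.6510
New dose (same interval) = 111 × 0.6510 = 72.26 mg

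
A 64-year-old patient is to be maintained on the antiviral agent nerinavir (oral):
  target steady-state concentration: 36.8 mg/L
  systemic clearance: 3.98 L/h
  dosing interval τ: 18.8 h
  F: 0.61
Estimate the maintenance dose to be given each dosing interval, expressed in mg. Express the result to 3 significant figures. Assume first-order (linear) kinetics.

4510 mg

At steady state, F × (Dose/τ) = Css × CL.
Dose = Css × CL × τ / F = 36.8 × 3.980 × 18.8 / 0.61 = 4514 mg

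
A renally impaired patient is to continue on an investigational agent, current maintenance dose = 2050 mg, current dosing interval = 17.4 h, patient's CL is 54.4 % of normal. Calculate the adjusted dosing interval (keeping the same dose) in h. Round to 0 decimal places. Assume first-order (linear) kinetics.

To keep the same average steady-state level, dosing rate must scale with clearance.
CL ratio = 54.4 / 100 = 0.5440
New interval (same dose) = 17.4 / 0.5440 = 31.99 h

32 h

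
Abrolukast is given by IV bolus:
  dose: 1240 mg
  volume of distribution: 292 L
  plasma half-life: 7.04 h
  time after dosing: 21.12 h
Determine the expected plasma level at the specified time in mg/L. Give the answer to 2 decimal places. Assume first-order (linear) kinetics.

C₀ = Dose / Vd = 1240 / 292 = 4.247 mg/L
k = ln2 / t½ = 0.693147 / 7.04 = 0.09846 h⁻¹
t / t½ = 21.12 / 7.04 = 3 half-lives
C = C₀ × (1/2)^3 = 4.247 × 0.1250 = 0.5309 mg/L

0.53 mg/L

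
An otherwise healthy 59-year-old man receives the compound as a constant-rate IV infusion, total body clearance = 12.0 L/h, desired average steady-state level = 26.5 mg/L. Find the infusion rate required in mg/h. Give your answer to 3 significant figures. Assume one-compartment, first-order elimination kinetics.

At steady state, infusion rate R₀ = Css × CL = 26.5 × 12.00 = 318.0 mg/h

318 mg/h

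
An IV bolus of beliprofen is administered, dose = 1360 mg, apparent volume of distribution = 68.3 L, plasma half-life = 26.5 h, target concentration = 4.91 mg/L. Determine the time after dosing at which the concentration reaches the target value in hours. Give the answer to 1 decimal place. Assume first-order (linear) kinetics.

53.5 h

C₀ = Dose / Vd = 1360 / 68.3 = 19.91 mg/L
k = ln2 / t½ = 0.693147 / 26.5 = 0.02616 h⁻¹
t = ln(C₀ / C) / k = ln(19.91 / 4.91) / 0.02616
  = ln(4.055) / 0.02616 = 1.400 / 0.02616 = 53.52 h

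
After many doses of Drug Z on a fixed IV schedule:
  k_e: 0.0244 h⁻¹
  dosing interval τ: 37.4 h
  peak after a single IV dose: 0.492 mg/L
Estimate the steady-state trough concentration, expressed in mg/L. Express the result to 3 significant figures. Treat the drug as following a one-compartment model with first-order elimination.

0.330 mg/L

e^(−kτ) = e^(−0.02440 × 37.4) = 0.4015
Accumulation ratio R = 1 / (1 − e^(−kτ)) = 1 / (1 − 0.4015) = 1.671
Steady-state trough = C₀ × R × e^(−kτ) = 0.492 × 1.671 × 0.4015 = 0.3301 mg/L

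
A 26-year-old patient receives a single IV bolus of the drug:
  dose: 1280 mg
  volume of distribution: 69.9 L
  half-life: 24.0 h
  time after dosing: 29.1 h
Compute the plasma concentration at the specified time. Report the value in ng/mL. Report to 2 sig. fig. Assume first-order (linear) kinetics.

7900 ng/mL

C₀ = Dose / Vd = 1280 / 69.9 = 18.31 mg/L
k = ln2 / t½ = 0.693147 / 24.0 = 0.02888 h⁻¹
C = C₀ · e^(−k·t) = 18.31 × e^(−0.02888 × 29.1)
  = 18.31 × 0.4315 = 7.901 mg/L
Convert: 7.901 mg/L × 1000 = 7901 ng/mL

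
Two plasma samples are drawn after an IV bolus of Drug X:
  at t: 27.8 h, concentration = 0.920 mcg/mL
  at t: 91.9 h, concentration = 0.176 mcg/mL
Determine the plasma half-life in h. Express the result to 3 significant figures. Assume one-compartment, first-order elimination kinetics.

26.9 h

k = ln(C₁/C₂) / (t₂ − t₁) = ln(0.920/0.176) / (91.9 − 27.8)
  = 1.654 / 64.10 = 0.02580 h⁻¹
t½ = ln2 / k = 0.693147 / 0.02580 = 26.87 h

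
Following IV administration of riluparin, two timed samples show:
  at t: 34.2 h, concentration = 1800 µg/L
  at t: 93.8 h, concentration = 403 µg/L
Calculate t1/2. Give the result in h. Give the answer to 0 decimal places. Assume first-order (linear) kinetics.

k = ln(C₁/C₂) / (t₂ − t₁) = ln(1800/403) / (93.8 − 34.2)
  = 1.497 / 59.60 = 0.02512 h⁻¹
t½ = ln2 / k = 0.693147 / 0.02512 = 27.59 h

28 h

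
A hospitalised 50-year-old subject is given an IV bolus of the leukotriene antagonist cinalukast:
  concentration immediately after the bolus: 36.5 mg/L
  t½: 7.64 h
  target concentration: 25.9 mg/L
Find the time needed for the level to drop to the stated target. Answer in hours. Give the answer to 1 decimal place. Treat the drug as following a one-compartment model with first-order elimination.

3.8 h

k = ln2 / t½ = 0.693147 / 7.64 = 0.09073 h⁻¹
t = ln(C₀ / C) / k = ln(36.50 / 25.9) / 0.09073
  = ln(1.409) / 0.09073 = 0.3429 / 0.09073 = 3.779 h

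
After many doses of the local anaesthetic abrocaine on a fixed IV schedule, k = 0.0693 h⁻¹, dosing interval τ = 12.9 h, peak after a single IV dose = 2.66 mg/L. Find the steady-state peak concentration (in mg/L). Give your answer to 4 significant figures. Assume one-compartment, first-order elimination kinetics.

e^(−kτ) = e^(−0.06930 × 12.9) = 0.4090
Accumulation ratio R = 1 / (1 − e^(−kτ)) = 1 / (1 − 0.4090) = 1.692
Steady-state peak = C₀ × R = 2.66 × 1.692 = 4.501 mg/L

4.501 mg/L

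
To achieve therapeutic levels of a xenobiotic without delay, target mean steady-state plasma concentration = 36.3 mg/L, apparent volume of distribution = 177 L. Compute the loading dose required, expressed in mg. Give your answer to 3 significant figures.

LD = Css × Vd = 36.3 × 177 = 6425 mg

6430 mg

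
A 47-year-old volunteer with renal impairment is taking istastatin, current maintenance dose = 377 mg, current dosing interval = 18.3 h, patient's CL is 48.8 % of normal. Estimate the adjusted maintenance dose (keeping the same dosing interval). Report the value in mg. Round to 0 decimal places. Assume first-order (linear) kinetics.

To keep the same average steady-state level, dosing rate must scale with clearance.
CL ratio = 48.8 / 100 = 0.4880
New dose (same interval) = 377 × 0.4880 = 184.0 mg

184 mg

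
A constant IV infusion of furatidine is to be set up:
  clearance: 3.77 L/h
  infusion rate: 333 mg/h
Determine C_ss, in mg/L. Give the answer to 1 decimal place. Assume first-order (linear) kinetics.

88.3 mg/L

At steady state Css = R₀ / CL = 333 / 3.770 = 88.33 mg/L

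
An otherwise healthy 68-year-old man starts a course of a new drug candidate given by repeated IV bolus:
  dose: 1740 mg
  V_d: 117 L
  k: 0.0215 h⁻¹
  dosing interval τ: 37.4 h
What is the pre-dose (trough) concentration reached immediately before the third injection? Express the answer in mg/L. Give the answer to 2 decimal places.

9.63 mg/L

C₀ per dose = Dose / Vd = 1740 / 117 = 14.87 mg/L
Fraction remaining after one interval: r = e^(−kτ) = e^(−0.02150 × 37.4) = 0.4475
Before dose 3, 2 doses have been given (aged 1τ, 2τ).
C_trough = C₀ × (r + r²) = 14.87 × (0.4475 + 0.2003) = 9.633 mg/L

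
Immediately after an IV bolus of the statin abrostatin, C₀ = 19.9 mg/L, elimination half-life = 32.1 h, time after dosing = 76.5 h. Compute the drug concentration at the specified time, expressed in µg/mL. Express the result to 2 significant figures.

k = ln2 / t½ = 0.693147 / 32.1 = 0.02159 h⁻¹
C = C₀ · e^(−k·t) = 19.90 × e^(−0.02159 × 76.5)
  = 19.90 × 0.1917 = 3.815 mg/L
(3.815 mg/L = 3.815 µg/mL)

3.8 µg/mL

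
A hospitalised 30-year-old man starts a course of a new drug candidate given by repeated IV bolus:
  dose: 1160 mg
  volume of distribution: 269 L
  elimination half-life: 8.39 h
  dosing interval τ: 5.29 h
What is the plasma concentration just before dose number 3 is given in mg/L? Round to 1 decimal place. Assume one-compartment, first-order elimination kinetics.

C₀ per dose = Dose / Vd = 1160 / 269 = 4.312 mg/L
k = ln2 / t½ = 0.693147 / 8.39 = 0.08262 h⁻¹
Fraction remaining after one interval: r = e^(−kτ) = e^(−0.08262 × 5.29) = 0.6459
Before dose 3, 2 doses have been given (aged 1τ, 2τ).
C_trough = C₀ × (r + r²) = 4.312 × (0.6459 + 0.4172) = 4.584 mg/L

4.6 mg/L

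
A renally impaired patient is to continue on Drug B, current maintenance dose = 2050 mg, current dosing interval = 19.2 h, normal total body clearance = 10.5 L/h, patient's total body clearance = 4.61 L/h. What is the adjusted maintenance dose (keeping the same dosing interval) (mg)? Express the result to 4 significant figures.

900.0 mg

To keep the same average steady-state level, dosing rate must scale with clearance.
CL ratio = 4.61 / 10.5 = 0.4390
New dose (same interval) = 2050 × 0.4390 = 900.0 mg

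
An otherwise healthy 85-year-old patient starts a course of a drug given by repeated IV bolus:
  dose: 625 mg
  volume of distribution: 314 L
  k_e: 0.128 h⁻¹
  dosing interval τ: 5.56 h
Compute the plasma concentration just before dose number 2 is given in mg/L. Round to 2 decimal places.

0.98 mg/L

C₀ per dose = Dose / Vd = 625 / 314 = 1.990 mg/L
Fraction remaining after one interval: r = e^(−kτ) = e^(−0.1280 × 5.56) = 0.4908
Before dose 2, 1 dose has been given (aged 1τ).
C_trough = C₀ × r = 1.990 × 0.4908 = 0.9767 mg/L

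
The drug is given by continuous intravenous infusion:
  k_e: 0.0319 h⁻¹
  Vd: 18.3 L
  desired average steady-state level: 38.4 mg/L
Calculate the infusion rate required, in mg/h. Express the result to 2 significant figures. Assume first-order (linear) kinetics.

CL = k × Vd = 0.03190 × 18.3 = 0.5838 L/h
At steady state, infusion rate R₀ = Css × CL = 38.4 × 0.5838 = 22.42 mg/h

22 mg/h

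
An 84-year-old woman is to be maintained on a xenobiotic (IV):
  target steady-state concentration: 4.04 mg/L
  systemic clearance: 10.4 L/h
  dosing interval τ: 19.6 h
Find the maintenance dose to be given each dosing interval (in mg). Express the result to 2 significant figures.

820 mg

At steady state, Dose/τ = Css × CL.
Dose = Css × CL × τ = 4.04 × 10.40 × 19.6 = 823.5 mg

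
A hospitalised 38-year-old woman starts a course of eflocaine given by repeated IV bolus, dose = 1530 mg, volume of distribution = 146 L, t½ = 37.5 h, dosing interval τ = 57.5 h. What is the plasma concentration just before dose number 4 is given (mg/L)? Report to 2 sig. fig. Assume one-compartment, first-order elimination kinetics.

5.3 mg/L

C₀ per dose = Dose / Vd = 1530 / 146 = 10.48 mg/L
k = ln2 / t½ = 0.693147 / 37.5 = 0.01848 h⁻¹
Fraction remaining after one interval: r = e^(−kτ) = e^(−0.01848 × 57.5) = 0.3456
Before dose 4, 3 doses have been given (aged 1τ, 2τ, 3τ).
C_trough = C₀ × (r + r² + … + r^3) = C₀ × r(1−r^3)/(1−r)
        = 10.48 × 0.3456 × (1 − 0.04128) / (1 − 0.3456) = 5.306 mg/L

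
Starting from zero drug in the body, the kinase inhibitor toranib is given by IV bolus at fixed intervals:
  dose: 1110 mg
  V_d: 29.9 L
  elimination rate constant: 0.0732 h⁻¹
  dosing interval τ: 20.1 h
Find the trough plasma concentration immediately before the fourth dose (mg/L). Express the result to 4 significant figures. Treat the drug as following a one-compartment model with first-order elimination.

10.93 mg/L

C₀ per dose = Dose / Vd = 1110 / 29.9 = 37.12 mg/L
Fraction remaining after one interval: r = e^(−kτ) = e^(−0.07320 × 20.1) = 0.2296
Before dose 4, 3 doses have been given (aged 1τ, 2τ, 3τ).
C_trough = C₀ × (r + r² + … + r^3) = C₀ × r(1−r^3)/(1−r)
        = 37.12 × 0.2296 × (1 − 0.01210) / (1 − 0.2296) = 10.93 mg/L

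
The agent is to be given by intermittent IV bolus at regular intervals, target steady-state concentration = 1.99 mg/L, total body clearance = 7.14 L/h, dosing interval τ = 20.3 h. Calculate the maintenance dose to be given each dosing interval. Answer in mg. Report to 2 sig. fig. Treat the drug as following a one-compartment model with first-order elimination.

At steady state, Dose/τ = Css × CL.
Dose = Css × CL × τ = 1.99 × 7.140 × 20.3 = 288.4 mg

290 mg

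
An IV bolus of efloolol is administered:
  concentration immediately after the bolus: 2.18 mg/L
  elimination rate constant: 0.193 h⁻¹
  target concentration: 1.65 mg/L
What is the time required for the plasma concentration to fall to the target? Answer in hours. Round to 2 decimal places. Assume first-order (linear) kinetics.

t = ln(C₀ / C) / k = ln(2.180 / 1.65) / 0.1930
  = ln(1.321) / 0.1930 = 0.2784 / 0.1930 = 1.442 h

1.44 h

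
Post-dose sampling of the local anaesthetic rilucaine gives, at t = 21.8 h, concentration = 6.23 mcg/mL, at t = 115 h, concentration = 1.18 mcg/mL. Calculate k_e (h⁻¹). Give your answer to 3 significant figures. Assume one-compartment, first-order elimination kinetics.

0.0179 h⁻¹

k = ln(C₁/C₂) / (t₂ − t₁) = ln(6.23/1.18) / (115 − 21.8)
  = 1.664 / 93.20 = 0.01785 h⁻¹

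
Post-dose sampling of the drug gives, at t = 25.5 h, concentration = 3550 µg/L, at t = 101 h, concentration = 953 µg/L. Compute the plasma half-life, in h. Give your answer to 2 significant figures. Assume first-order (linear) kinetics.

k = ln(C₁/C₂) / (t₂ − t₁) = ln(3550/953) / (101 − 25.5)
  = 1.315 / 75.50 = 0.01742 h⁻¹
t½ = ln2 / k = 0.693147 / 0.01742 = 39.79 h

40 h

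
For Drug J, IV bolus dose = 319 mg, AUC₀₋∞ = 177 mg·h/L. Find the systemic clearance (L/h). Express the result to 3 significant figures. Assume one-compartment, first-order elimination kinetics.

CL = Dose / AUC = 319 / 177 = 1.802 L/h

1.80 L/h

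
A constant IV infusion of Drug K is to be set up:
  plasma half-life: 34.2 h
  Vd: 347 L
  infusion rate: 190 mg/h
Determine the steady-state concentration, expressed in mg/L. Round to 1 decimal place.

27.0 mg/L

k = ln2 / t½ = 0.693147 / 34.2 = 0.02027 h⁻¹
CL = k × Vd = 0.02027 × 347 = 7.034 L/h
At steady state Css = R₀ / CL = 190 / 7.034 = 27.01 mg/L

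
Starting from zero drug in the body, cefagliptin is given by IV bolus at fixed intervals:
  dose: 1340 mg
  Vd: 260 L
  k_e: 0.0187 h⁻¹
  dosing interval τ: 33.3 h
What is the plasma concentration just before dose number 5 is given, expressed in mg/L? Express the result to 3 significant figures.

5.47 mg/L

C₀ per dose = Dose / Vd = 1340 / 260 = 5.154 mg/L
Fraction remaining after one interval: r = e^(−kτ) = e^(−0.01870 × 33.3) = 0.5365
Before dose 5, 4 doses have been given (aged 1τ, 2τ, 3τ, 4τ).
C_trough = C₀ × (r + r² + … + r^4) = C₀ × r(1−r^4)/(1−r)
        = 5.154 × 0.5365 × (1 − 0.08285) / (1 − 0.5365) = 5.471 mg/L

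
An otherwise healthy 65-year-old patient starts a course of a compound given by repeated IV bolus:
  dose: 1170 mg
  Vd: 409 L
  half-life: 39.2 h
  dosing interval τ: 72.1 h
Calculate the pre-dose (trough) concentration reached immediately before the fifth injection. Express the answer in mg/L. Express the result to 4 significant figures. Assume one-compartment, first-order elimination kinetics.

C₀ per dose = Dose / Vd = 1170 / 409 = 2.861 mg/L
k = ln2 / t½ = 0.693147 / 39.2 = 0.01768 h⁻¹
Fraction remaining after one interval: r = e^(−kτ) = e^(−0.01768 × 72.1) = 0.2795
Before dose 5, 4 doses have been given (aged 1τ, 2τ, 3τ, 4τ).
C_trough = C₀ × (r + r² + … + r^4) = C₀ × r(1−r^4)/(1−r)
        = 2.861 × 0.2795 × (1 − 0.006103) / (1 − 0.2795) = 1.103 mg/L

1.103 mg/L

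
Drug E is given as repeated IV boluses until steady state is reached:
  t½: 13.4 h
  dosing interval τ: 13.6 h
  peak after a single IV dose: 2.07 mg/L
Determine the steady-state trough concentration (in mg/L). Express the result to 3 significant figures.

2.03 mg/L

k = ln2 / t½ = 0.693147 / 13.4 = 0.05173 h⁻¹
e^(−kτ) = e^(−0.05173 × 13.6) = 0.4948
Accumulation ratio R = 1 / (1 − e^(−kτ)) = 1 / (1 − 0.4948) = 1.979
Steady-state trough = C₀ × R × e^(−kτ) = 2.07 × 1.979 × 0.4948 = 2.027 mg/L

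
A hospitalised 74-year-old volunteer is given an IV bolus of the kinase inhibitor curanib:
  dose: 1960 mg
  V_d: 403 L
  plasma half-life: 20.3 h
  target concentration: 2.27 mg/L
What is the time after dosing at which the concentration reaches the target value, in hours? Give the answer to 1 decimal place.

C₀ = Dose / Vd = 1960 / 403 = 4.864 mg/L
k = ln2 / t½ = 0.693147 / 20.3 = 0.03415 h⁻¹
t = ln(C₀ / C) / k = ln(4.864 / 2.27) / 0.03415
  = ln(2.143) / 0.03415 = 0.7622 / 0.03415 = 22.32 h

22.3 h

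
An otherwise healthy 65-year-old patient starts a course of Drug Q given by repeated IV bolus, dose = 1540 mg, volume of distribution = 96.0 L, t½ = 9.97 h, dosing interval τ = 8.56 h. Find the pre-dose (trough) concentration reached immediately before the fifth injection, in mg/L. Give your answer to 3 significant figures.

17.9 mg/L

C₀ per dose = Dose / Vd = 1540 / 96.0 = 16.04 mg/L
k = ln2 / t½ = 0.693147 / 9.97 = 0.06952 h⁻¹
Fraction remaining after one interval: r = e^(−kτ) = e^(−0.06952 × 8.56) = 0.5515
Before dose 5, 4 doses have been given (aged 1τ, 2τ, 3τ, 4τ).
C_trough = C₀ × (r + r² + … + r^4) = C₀ × r(1−r^4)/(1−r)
        = 16.04 × 0.5515 × (1 − 0.09251) / (1 − 0.5515) = 17.90 mg/L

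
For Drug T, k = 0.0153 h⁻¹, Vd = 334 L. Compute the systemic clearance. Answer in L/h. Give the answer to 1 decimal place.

CL = k × Vd = 0.0153 × 334 = 5.110 L/h

5.1 L/h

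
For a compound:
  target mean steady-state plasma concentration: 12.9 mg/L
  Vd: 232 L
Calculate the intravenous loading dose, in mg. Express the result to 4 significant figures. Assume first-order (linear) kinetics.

2993 mg

LD = Css × Vd = 12.9 × 232 = 2993 mg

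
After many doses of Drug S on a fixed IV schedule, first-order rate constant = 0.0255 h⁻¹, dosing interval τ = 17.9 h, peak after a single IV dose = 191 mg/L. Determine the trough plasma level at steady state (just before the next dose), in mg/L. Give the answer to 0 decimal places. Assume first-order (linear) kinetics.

e^(−kτ) = e^(−0.02550 × 17.9) = 0.6335
Accumulation ratio R = 1 / (1 − e^(−kτ)) = 1 / (1 − 0.6335) = 2.729
Steady-state trough = C₀ × R × e^(−kτ) = 191 × 2.729 × 0.6335 = 330.2 mg/L

330 mg/L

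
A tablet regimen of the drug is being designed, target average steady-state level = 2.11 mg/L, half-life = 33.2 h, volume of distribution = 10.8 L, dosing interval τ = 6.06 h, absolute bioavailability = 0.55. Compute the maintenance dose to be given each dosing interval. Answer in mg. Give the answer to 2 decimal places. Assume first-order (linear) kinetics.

k = ln2 / t½ = 0.693147 / 33.2 = 0.02088 h⁻¹
CL = k × Vd = 0.02088 × 10.8 = 0.2255 L/h
At steady state, F × (Dose/τ) = Css × CL.
Dose = Css × CL × τ / F = 2.11 × 0.2255 × 6.06 / 0.55 = 5.243 mg

5.24 mg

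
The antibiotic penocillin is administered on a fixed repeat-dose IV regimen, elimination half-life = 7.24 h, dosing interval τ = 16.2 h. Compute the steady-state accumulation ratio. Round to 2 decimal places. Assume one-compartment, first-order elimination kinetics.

1.27

k = ln2 / t½ = 0.693147 / 7.24 = 0.09574 h⁻¹
e^(−kτ) = e^(−0.09574 × 16.2) = 0.2120
Accumulation ratio R = 1 / (1 − e^(−kτ)) = 1 / (1 − 0.2120) = 1.269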